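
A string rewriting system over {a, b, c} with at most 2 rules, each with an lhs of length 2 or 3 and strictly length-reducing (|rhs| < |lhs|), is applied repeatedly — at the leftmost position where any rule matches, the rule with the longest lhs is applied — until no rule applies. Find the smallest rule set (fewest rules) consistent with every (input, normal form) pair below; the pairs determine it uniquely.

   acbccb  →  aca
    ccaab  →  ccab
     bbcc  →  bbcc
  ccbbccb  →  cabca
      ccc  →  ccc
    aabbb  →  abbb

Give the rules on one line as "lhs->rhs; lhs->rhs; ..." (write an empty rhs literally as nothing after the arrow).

  | acbccb => aaccb => accb => aca
  | ccaab => ccab
  | bbcc
  | ccbbccb => cabccb => cabca

aa->a; cb->a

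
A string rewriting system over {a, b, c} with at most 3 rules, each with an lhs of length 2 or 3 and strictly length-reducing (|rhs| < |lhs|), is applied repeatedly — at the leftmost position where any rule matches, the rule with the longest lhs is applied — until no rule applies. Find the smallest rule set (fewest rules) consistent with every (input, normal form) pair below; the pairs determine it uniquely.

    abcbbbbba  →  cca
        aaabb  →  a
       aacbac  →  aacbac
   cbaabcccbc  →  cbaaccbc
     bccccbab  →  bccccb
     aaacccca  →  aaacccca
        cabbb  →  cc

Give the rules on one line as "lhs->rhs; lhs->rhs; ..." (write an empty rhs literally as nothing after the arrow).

ab->; abc->a; bb->c

  | abcbbbbba => abbbbba => bbbba => cbba => cca
  | aaabb => aab => a
  | aacbac
  | cbaabcccbc => cbaaccbc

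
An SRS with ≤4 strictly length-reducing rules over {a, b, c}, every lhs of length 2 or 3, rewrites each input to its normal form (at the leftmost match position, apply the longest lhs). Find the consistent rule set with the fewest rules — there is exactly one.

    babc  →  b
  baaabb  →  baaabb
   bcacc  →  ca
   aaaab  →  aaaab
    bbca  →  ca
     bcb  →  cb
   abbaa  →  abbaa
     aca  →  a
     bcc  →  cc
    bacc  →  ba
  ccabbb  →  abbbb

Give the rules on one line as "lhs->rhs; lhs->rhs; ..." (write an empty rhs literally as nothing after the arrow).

  | babc => bac => b
  | baaabb
  | bcacc => cacc => ca
  | aaaab

ac->; acc->a; bc->c; cca->ab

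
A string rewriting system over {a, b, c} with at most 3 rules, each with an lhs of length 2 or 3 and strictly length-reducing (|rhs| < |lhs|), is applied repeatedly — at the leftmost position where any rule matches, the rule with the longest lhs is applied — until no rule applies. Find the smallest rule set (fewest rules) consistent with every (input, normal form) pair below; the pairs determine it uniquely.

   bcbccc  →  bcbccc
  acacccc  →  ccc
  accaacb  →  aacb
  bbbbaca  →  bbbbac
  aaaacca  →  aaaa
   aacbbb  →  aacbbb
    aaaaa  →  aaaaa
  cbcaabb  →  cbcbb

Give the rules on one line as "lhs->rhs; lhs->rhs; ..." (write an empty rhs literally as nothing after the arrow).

acc->; ca->c

  | bcbccc
  | acacccc => accccc => ccc
  | accaacb => aacb
  | bbbbaca => bbbbac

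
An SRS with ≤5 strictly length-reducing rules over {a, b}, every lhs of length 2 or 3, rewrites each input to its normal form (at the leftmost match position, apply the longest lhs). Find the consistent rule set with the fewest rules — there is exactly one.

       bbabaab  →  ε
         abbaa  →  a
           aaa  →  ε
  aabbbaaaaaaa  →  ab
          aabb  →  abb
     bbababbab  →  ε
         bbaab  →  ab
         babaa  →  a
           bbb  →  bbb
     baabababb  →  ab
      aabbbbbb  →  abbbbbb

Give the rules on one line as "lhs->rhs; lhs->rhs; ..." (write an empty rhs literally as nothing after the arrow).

  | bbabaab => baab => bab => ε
  | abbaa => aa => a
  | aaa => ε
  | aabbbaaaaaaa => abbbaaaaaaa => abaaaaaa => abaaa => ab

aa->a; aaa->; bab->; bba->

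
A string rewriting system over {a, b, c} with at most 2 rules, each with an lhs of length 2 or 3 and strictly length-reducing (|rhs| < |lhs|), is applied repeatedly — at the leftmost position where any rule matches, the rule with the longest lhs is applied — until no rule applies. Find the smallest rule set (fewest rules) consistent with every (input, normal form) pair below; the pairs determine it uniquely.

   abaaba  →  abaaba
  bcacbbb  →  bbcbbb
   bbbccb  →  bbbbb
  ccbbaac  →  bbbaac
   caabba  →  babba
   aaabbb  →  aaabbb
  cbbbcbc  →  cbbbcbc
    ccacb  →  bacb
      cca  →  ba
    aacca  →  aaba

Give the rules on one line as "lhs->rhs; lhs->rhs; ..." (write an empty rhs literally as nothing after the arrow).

ca->b; cc->b

  | abaaba
  | bcacbbb => bbcbbb
  | bbbccb => bbbbb
  | ccbbaac => bbbaac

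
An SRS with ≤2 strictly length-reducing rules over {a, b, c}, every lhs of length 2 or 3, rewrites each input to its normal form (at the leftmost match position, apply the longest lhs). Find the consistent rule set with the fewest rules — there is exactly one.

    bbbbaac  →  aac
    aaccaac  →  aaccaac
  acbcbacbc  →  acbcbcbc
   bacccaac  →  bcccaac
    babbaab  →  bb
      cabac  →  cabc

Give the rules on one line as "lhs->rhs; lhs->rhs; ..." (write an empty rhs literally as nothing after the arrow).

ba->b; bba->a

  | bbbbaac => bbaac => aac
  | aaccaac
  | acbcbacbc => acbcbcbc
  | bacccaac => bcccaac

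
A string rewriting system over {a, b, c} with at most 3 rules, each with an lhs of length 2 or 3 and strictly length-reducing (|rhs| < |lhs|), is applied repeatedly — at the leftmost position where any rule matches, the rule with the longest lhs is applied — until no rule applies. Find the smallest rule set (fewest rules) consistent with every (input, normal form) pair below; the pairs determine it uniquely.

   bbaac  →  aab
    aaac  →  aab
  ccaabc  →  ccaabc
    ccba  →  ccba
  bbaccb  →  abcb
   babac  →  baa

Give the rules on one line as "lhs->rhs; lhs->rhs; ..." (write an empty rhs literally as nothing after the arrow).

ac->b; bb->a

  | bbaac => aaac => aab
  | aaac => aab
  | ccaabc
  | ccba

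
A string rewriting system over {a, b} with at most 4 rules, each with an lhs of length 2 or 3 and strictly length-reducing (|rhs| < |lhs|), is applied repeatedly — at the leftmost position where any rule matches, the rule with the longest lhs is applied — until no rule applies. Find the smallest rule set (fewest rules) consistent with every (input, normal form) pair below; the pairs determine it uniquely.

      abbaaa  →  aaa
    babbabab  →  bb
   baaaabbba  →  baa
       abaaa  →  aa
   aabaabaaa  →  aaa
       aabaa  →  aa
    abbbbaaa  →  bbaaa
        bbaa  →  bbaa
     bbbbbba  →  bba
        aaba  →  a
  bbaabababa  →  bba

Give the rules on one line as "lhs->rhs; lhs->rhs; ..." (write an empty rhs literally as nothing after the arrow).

aba->; abb->; bbb->bb

  | abbaaa => aaa
  | babbabab => babab => bb
  | baaaabbba => baaaba => baa
  | abaaa => aa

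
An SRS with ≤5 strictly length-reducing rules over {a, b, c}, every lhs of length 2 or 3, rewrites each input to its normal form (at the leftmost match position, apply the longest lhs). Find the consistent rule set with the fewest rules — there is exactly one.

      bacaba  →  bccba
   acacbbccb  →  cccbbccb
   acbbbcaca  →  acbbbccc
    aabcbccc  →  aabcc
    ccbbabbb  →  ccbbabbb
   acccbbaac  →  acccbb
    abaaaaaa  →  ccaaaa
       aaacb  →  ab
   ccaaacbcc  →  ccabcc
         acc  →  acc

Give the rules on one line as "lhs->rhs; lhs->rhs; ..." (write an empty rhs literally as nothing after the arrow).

  | bacaba => bccba
  | acacbbccb => cccbbccb
  | acbbbcaca => acbbbccc
  | aabcbccc => aabcc

aac->; aba->ac; aca->cc; cbc->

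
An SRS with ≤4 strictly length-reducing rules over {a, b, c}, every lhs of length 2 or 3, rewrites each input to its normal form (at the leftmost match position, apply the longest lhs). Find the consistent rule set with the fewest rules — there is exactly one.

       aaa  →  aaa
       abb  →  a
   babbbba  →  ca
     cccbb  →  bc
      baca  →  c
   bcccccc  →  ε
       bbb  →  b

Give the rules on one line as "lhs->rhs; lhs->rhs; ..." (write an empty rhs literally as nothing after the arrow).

ba->c; bb->; cc->b

  | aaa
  | abb => a
  | babbbba => cbbbba => cbba => ca
  | cccbb => bcbb => bc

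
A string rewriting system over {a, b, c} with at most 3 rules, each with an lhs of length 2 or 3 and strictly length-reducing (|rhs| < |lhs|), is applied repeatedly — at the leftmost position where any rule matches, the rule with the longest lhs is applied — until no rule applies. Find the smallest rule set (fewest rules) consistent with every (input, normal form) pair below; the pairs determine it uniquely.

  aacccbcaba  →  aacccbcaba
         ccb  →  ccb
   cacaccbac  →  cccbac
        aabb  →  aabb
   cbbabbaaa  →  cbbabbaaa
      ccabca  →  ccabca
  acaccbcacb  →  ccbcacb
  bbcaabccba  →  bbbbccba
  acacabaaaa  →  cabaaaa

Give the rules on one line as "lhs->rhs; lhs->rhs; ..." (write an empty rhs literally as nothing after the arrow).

aca->; caa->b

  | aacccbcaba
  | ccb
  | cacaccbac => cccbac
  | aabb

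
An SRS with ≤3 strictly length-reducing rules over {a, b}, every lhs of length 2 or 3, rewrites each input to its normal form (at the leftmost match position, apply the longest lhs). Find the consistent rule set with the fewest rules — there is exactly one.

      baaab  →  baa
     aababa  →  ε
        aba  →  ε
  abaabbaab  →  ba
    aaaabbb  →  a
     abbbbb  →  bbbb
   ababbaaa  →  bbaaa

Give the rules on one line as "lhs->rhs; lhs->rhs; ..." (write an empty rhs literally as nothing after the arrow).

ab->; aba->

  | baaab => baa
  | aababa => aba => ε
  | aba => ε
  | abaabbaab => abbaab => baab => ba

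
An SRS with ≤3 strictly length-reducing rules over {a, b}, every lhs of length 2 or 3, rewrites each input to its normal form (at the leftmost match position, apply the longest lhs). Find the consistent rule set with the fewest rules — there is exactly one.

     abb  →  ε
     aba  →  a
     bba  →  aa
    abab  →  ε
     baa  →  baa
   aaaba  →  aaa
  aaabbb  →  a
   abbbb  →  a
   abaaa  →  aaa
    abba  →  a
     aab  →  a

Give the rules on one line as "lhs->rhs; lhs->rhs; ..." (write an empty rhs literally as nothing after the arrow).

  | abb => ε
  | aba => a
  | bba => aa
  | abab => ab => ε

ab->; abb->; bb->a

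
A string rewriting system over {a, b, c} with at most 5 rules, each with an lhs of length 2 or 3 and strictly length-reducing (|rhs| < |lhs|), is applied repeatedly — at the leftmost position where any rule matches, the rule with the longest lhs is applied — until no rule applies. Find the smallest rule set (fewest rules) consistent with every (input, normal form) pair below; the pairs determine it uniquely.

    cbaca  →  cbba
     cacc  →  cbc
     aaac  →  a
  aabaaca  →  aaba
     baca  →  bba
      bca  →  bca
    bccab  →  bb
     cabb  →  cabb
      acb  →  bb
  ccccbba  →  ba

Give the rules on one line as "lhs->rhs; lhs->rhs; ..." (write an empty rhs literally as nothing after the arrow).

aac->; ac->b; cca->; ccb->a

  | cbaca => cbba
  | cacc => cbc
  | aaac => a
  | aabaaca => aaba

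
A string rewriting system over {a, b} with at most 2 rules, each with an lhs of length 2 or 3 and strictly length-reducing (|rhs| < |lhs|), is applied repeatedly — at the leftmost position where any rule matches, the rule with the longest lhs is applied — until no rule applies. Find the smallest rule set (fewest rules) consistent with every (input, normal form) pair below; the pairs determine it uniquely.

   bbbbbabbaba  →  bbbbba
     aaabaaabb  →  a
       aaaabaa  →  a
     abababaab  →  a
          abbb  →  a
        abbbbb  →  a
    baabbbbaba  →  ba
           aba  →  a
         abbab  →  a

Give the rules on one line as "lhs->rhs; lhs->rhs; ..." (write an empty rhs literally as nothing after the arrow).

aa->a; ab->a

  | bbbbbabbaba => bbbbbababa => bbbbbaaba => bbbbbaba => bbbbbaa => bbbbba
  | aaabaaabb => aabaaabb => abaaabb => aaaabb => aaabb => aabb => abb => ab => a
  | aaaabaa => aaabaa => aabaa => abaa => aaa => aa => a
  | abababaab => aababaab => ababaab => aabaab => abaab => aaab => aab => ab => a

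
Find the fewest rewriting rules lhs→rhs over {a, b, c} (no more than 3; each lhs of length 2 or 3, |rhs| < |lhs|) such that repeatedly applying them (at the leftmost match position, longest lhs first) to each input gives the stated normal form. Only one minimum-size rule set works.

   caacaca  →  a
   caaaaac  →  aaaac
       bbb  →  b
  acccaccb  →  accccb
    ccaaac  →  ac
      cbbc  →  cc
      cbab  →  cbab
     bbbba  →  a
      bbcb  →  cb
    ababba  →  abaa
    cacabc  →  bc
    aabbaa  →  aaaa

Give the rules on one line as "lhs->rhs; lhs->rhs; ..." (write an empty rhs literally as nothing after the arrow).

  | caacaca => acaca => aca => a
  | caaaaac => aaaac
  | bbb => b
  | acccaccb => accccb

bb->; ca->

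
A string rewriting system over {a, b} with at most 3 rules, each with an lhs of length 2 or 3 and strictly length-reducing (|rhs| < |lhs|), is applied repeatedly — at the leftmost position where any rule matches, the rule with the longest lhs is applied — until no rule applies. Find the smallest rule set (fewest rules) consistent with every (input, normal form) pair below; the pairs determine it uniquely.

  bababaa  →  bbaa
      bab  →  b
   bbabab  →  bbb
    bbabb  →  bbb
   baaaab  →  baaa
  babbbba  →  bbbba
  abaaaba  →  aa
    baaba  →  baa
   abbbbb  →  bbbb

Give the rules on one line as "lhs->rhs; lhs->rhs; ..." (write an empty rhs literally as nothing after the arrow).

aab->a; ab->; aba->

  | bababaa => bbaa
  | bab => b
  | bbabab => bbb
  | bbabb => bbb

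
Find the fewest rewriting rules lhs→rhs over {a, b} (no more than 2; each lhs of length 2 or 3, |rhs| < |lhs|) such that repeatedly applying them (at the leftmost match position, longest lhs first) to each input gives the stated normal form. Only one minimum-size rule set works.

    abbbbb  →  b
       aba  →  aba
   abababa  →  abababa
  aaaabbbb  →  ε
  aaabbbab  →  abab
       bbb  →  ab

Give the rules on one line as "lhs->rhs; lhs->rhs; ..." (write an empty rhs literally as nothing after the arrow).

aaa->; bb->a

  | abbbbb => aabbb => aaab => b
  | aba
  | abababa
  | aaaabbbb => abbbb => aabb => aaa => ε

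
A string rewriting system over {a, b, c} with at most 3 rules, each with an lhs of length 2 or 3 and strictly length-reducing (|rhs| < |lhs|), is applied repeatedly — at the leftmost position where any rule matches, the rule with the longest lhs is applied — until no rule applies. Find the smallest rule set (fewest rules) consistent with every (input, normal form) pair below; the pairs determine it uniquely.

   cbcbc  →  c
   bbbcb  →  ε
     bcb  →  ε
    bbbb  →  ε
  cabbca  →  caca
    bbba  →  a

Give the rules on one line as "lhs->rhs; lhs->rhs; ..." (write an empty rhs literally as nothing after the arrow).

  | cbcbc => bcbc => bbc => c
  | bbbcb => bcb => bb => ε
  | bcb => bb => ε
  | bbbb => bb => ε

ba->a; bb->; cb->b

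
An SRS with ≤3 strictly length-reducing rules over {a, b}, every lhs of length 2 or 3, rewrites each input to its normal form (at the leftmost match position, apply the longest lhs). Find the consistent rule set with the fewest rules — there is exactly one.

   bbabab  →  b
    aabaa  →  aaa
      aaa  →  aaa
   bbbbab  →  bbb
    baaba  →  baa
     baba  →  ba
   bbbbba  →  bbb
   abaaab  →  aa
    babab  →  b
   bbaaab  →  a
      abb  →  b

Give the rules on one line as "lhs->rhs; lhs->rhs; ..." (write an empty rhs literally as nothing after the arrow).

  | bbabab => bab => b
  | aabaa => aaa
  | aaa
  | bbbbab => bbb

ab->; bba->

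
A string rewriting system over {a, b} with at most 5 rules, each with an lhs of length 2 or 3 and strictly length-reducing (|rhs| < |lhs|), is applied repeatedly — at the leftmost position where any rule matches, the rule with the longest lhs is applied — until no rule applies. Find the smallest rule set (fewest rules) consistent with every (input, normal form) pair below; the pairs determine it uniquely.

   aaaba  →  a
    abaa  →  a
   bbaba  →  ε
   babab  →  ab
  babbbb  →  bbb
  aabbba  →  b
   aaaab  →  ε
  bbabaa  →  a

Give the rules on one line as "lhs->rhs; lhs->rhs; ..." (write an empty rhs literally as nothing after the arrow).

  | aaaba => aaba => a
  | abaa => aa => a
  | bbaba => ba => ε
  | babab => ab

aa->a; aab->; ba->; bab->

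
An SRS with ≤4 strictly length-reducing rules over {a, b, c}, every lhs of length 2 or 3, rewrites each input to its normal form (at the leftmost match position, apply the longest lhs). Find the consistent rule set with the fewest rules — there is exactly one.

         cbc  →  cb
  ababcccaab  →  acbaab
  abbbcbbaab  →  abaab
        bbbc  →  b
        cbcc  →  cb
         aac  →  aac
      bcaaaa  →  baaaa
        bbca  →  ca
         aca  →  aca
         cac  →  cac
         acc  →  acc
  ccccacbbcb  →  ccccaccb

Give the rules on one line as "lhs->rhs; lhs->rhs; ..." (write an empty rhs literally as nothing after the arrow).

bab->cb; bb->; bc->b

  | cbc => cb
  | ababcccaab => acbcccaab => acbccaab => acbcaab => acbaab
  | abbbcbbaab => abcbbaab => abbbaab => abaab
  | bbbc => bc => b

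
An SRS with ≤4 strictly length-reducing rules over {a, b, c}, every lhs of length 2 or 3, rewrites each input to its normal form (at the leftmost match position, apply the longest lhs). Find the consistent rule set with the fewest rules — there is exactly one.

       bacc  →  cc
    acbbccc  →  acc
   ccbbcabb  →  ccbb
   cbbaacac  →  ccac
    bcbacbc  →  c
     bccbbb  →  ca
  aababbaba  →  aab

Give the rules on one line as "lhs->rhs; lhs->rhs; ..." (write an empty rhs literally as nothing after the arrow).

ba->; bbb->a; bc->

  | bacc => cc
  | acbbccc => acbcc => acc
  | ccbbcabb => ccbabb => ccbb
  | cbbaacac => cbacac => ccac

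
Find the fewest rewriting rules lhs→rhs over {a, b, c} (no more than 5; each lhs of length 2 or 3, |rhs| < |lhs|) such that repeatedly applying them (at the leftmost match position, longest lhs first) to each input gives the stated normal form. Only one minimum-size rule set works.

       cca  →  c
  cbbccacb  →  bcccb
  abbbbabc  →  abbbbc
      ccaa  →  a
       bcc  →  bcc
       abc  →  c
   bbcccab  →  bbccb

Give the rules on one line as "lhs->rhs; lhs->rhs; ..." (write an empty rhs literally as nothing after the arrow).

  | cca => c
  | cbbccacb => bcccacb => bcccb
  | abbbbabc => abbbbc
  | ccaa => ca => a

abc->c; ca->a; cbb->bc; cca->c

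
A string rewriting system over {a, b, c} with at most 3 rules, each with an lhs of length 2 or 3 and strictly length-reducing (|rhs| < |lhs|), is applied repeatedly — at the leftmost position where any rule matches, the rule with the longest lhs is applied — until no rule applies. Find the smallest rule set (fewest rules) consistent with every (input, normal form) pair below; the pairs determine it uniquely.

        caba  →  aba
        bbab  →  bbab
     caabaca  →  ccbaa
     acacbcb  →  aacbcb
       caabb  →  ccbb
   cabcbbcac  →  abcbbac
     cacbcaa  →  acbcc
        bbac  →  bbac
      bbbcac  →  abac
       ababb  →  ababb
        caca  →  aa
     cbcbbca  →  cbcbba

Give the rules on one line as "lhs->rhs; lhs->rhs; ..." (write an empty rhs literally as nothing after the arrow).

  | caba => aba
  | bbab
  | caabaca => ccbaca => ccbaa
  | acacbcb => aacbcb

bbb->ab; ca->a; caa->cc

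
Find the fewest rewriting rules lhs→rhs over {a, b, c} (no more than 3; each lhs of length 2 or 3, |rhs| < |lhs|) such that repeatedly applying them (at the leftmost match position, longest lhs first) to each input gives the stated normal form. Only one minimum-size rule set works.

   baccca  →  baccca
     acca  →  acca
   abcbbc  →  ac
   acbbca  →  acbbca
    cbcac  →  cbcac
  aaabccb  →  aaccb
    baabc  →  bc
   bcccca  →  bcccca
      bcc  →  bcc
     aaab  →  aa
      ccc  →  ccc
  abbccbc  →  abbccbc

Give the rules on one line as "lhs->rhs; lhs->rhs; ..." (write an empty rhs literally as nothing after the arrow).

aab->a; baa->; bcb->a

  | baccca
  | acca
  | abcbbc => aabc => ac
  | acbbca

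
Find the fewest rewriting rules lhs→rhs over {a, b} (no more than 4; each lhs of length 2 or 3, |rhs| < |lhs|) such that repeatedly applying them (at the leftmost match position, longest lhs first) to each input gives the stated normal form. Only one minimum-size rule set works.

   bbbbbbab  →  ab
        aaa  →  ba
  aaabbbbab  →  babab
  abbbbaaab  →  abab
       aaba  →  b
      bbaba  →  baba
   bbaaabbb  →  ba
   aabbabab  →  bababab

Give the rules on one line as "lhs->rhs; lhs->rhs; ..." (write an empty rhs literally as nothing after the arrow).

aa->b; aab->ba; bb->b; bbb->

  | bbbbbbab => bbbab => ab
  | aaa => ba
  | aaabbbbab => babbbbab => babab
  | abbbbaaab => abaaab => abbab => abab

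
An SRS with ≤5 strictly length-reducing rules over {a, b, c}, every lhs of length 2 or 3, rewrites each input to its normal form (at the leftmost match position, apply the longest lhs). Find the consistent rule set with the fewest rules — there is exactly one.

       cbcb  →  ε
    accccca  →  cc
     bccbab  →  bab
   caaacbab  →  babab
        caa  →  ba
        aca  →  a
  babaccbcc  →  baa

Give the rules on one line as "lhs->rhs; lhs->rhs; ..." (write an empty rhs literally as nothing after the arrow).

  | cbcb => cb => ε
  | accccca => cccca => cccb => cc
  | bccbab => acbab => bab
  | caaacbab => baacbab => babab

ac->; bc->a; ca->b; cb->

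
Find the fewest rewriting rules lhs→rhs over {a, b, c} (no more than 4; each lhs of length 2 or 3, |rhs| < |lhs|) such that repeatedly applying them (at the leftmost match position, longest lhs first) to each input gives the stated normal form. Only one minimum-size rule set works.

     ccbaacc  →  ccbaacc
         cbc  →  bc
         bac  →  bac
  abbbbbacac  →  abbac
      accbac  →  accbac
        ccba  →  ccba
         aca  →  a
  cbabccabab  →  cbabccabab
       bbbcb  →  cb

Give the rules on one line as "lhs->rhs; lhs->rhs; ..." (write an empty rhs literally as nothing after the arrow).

  | ccbaacc
  | cbc => bc
  | bac
  | abbbbbacac => abbacac => abbac

aca->a; bbb->; cbc->bc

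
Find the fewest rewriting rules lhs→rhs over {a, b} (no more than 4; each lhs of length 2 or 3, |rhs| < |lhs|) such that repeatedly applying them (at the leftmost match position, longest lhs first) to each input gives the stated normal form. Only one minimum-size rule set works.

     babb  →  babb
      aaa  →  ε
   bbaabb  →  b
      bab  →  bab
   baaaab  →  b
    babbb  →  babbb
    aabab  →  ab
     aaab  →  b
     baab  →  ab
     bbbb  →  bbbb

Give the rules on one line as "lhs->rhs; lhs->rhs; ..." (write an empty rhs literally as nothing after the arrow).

  | babb
  | aaa => ε
  | bbaabb => aabb => b
  | bab

aaa->; aab->; baa->a; bba->a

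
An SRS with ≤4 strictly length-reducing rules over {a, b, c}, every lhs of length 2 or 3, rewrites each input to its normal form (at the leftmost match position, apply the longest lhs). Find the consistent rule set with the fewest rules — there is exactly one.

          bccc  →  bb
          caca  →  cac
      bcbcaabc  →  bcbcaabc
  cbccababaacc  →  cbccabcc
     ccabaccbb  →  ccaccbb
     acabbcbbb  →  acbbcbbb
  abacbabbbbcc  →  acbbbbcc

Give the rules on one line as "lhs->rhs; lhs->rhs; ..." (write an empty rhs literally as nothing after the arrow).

aca->ac; ba->; baa->b; ccc->b

  | bccc => bb
  | caca => cac
  | bcbcaabc
  | cbccababaacc => cbccabaacc => cbccabcc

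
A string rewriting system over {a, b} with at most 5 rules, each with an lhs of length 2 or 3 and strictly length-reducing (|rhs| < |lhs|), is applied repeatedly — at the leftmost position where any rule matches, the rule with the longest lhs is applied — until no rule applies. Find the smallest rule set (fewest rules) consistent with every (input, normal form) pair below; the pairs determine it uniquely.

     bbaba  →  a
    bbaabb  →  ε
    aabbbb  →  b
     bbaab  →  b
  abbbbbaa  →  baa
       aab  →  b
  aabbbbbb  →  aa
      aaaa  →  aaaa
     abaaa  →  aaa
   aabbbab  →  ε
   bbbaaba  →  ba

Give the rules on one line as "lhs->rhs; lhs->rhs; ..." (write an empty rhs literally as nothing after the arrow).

  | bbaba => aba => a
  | bbaabb => aabb => bb => ε
  | aabbbb => bbbb => aab => b
  | bbaab => aab => b

aab->b; ab->; bb->; bbb->aa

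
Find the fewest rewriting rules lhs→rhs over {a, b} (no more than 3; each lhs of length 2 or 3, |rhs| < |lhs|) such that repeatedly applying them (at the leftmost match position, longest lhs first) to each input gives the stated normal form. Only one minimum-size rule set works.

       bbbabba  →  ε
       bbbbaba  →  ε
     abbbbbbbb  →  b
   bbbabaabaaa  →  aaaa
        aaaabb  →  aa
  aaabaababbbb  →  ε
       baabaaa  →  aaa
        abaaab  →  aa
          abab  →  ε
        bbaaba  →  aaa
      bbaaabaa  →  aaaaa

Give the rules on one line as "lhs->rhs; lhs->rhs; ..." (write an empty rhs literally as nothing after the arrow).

  | bbbabba => ababba => abba => ba => ε
  | bbbbaba => abbaba => baba => ba => ε
  | abbbbbbbb => bbbbbbb => abbbbb => bbbb => abb => b
  | bbbabaabaaa => ababaabaaa => abaabaaa => aabaaa => aaaa

ab->; ba->; bb->a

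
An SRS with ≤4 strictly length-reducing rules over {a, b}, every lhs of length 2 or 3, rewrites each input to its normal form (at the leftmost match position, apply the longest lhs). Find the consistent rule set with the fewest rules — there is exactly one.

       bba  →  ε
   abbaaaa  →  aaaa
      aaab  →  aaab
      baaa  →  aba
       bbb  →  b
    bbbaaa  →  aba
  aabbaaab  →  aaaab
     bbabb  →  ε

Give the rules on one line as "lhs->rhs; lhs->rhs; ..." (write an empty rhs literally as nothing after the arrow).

baa->ab; bb->; bba->

  | bba => ε
  | abbaaaa => aaaa
  | aaab
  | baaa => aba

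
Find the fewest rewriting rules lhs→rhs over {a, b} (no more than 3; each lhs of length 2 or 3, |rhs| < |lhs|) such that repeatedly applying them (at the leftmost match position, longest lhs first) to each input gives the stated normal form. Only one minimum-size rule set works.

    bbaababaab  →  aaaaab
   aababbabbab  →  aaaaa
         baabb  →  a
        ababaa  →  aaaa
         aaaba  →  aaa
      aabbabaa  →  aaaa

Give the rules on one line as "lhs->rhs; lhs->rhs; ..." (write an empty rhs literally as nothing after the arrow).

ba->; bab->a; bb->

  | bbaababaab => aababaab => aaaaab
  | aababbabbab => aaababbab => aaaabab => aaaaa
  | baabb => abb => a
  | ababaa => aaaa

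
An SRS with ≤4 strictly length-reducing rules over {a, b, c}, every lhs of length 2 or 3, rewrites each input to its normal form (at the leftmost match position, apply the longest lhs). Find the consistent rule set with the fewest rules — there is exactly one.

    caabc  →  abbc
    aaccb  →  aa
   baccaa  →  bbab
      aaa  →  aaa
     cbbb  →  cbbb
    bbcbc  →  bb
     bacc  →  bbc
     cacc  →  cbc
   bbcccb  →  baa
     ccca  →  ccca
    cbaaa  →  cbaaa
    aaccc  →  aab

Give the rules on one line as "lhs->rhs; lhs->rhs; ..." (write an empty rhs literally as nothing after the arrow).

  | caabc => abbc
  | aaccb => abcb => aa
  | baccaa => bbcaa => bbab
  | aaa

ac->b; bcb->a; bcc->ab; caa->ab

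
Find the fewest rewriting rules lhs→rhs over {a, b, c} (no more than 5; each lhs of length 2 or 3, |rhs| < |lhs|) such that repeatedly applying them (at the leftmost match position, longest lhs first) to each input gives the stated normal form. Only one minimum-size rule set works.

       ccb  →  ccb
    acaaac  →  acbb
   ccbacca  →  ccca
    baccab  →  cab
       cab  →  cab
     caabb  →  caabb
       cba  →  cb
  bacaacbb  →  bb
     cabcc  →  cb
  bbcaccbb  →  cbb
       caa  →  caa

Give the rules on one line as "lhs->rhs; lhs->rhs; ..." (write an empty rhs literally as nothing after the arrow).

aac->bc; abc->bb; ba->b; bc->

  | ccb
  | acaaac => acabc => acbb
  | ccbacca => ccbcca => ccca
  | baccab => bccab => cab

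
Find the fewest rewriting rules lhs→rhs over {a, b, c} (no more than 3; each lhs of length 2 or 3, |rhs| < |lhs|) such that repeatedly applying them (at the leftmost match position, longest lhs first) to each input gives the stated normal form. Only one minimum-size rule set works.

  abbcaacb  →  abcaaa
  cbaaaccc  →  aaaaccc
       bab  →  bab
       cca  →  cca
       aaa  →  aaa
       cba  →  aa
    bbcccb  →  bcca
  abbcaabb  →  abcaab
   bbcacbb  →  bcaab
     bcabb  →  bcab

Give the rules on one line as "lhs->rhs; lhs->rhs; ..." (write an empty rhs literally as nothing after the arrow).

bb->b; cb->a

  | abbcaacb => abcaacb => abcaaa
  | cbaaaccc => aaaaccc
  | bab
  | cca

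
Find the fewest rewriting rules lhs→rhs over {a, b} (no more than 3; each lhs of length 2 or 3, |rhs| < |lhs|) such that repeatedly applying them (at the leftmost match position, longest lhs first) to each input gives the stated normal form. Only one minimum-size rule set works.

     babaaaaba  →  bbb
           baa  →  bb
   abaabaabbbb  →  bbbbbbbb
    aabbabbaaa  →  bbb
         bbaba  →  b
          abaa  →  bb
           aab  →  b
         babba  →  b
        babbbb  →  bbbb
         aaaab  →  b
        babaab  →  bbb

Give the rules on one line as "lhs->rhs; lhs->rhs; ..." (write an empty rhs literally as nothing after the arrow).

  | babaaaaba => baaaaba => bbaaba => bbbba => bbb
  | baa => bb
  | abaabaabbbb => baabaabbbb => bbbaabbbb => bbbbbbbb
  | aabbabbaaa => abbabbaaa => bbabbaaa => bbbaaa => bbbba => bbb

ab->b; ba->; baa->bb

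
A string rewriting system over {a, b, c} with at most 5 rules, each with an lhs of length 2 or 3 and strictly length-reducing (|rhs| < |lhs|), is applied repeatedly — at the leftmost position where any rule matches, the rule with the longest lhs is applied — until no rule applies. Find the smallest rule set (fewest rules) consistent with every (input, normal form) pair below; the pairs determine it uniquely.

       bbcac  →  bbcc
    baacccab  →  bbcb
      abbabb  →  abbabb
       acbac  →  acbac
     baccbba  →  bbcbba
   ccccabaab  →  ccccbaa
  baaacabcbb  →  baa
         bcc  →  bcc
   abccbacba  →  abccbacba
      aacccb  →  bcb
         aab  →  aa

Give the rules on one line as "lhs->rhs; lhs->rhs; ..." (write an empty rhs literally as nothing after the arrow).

  | bbcac => bbcc
  | baacccab => baccab => bbcab => bbcb
  | abbabb
  | acbac

aab->aa; aac->a; acc->bc; ca->c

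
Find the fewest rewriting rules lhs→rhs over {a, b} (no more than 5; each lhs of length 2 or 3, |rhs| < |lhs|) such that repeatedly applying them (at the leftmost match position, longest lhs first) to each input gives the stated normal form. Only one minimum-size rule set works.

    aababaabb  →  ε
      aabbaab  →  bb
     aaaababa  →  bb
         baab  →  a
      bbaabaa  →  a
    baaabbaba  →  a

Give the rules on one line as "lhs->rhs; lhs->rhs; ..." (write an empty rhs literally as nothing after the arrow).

ab->; aba->bb; ba->a; bab->b

  | aababaabb => abbbaabb => bbaabb => baabb => aabb => ab => ε
  | aabbaab => abaab => bbab => bb
  | aaaababa => aaabbba => aabba => aba => bb
  | baab => aab => a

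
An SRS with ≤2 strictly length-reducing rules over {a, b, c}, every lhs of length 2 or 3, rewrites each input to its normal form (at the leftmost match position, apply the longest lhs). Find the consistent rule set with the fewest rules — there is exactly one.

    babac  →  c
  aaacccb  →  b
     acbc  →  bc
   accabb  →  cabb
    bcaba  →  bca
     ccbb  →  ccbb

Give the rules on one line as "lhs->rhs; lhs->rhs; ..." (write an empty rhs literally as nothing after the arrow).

  | babac => bac => c
  | aaacccb => aaccb => acb => b
  | acbc => bc
  | accabb => cabb

ac->; ba->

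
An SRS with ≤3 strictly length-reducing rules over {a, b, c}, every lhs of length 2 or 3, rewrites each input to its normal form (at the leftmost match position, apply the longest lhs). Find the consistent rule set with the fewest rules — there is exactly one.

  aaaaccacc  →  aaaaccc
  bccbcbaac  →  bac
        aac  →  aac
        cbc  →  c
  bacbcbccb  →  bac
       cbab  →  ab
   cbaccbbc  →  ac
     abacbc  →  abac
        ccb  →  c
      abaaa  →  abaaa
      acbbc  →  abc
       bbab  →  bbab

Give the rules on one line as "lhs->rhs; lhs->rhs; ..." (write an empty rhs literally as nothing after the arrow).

ca->; cb->

  | aaaaccacc => aaaaccc
  | bccbcbaac => bccbaac => bcaac => bac
  | aac
  | cbc => c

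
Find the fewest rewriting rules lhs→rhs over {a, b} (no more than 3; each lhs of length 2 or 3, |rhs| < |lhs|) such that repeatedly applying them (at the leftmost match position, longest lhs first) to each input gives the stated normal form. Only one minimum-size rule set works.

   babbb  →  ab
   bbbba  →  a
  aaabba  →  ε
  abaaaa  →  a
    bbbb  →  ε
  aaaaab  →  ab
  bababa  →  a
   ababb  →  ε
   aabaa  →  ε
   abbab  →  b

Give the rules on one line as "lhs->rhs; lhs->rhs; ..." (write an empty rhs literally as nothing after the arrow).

  | babbb => abbb => ab
  | bbbba => bba => a
  | aaabba => abba => aa => ε
  | abaaaa => aaaaa => aaa => a

aa->; ba->a; bb->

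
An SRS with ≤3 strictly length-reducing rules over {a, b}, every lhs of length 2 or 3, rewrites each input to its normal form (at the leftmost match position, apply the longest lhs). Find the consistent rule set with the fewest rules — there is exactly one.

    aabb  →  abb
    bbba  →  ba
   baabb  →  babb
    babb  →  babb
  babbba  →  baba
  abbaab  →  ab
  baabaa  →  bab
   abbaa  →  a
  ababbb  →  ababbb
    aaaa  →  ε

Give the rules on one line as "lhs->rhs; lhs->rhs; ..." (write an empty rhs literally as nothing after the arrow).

  | aabb => abb
  | bbba => ba
  | baabb => babb
  | babb

aa->; aab->ab; bba->a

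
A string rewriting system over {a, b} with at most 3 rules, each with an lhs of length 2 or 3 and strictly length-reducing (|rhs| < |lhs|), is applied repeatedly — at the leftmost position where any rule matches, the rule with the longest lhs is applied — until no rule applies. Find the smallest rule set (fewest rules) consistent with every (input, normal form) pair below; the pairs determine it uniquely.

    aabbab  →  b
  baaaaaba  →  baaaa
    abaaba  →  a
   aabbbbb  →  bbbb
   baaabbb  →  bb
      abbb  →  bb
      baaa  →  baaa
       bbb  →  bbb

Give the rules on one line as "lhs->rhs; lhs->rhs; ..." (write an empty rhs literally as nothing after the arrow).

aab->; ab->

  | aabbab => bab => b
  | baaaaaba => baaaa
  | abaaba => aaba => a
  | aabbbbb => bbbb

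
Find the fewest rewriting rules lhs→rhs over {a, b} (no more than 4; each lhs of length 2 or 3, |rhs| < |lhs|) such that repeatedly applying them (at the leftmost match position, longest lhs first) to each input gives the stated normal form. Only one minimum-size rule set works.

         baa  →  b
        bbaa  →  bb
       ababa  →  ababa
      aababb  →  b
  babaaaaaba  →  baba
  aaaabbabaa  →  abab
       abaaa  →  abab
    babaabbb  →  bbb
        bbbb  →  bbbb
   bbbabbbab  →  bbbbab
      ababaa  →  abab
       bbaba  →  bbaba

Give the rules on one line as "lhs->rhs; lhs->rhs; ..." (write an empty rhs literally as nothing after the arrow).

  | baa => b
  | bbaa => bb
  | ababa
  | aababb => babb => b

aa->; aaa->ab; abb->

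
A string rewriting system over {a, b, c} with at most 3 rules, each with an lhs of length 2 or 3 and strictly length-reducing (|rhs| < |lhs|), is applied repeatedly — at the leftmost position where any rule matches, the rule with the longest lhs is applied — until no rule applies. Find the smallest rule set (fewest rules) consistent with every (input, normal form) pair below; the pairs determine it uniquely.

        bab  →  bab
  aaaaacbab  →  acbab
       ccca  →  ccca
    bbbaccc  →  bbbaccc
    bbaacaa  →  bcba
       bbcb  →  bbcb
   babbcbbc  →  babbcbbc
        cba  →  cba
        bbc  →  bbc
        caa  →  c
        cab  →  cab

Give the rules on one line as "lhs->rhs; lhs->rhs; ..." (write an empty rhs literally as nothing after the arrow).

aa->; bca->cb

  | bab
  | aaaaacbab => aaacbab => acbab
  | ccca
  | bbbaccc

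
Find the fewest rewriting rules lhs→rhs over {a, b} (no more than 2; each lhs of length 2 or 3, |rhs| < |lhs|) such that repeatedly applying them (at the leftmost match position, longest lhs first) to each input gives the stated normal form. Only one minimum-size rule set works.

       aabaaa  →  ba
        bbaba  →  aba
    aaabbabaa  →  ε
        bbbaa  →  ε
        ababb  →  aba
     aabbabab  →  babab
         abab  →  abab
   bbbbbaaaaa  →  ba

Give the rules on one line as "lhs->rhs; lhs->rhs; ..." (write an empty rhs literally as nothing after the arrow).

aa->b; bb->

  | aabaaa => bbaaa => aaa => ba
  | bbaba => aba
  | aaabbabaa => babbabaa => baabaa => bbbaa => baa => bb => ε
  | bbbaa => baa => bb => ε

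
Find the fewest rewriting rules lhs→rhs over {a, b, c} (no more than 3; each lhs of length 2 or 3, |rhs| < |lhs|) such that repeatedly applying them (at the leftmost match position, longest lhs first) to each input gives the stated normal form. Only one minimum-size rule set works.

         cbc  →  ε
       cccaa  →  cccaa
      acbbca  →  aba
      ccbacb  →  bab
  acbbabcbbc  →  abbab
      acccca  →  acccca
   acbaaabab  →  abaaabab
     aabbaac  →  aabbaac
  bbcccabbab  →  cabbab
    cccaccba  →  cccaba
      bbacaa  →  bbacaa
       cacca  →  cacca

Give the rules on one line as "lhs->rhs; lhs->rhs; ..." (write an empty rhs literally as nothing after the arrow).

bc->; cb->b

  | cbc => bc => ε
  | cccaa
  | acbbca => abbca => aba
  | ccbacb => cbacb => bacb => bab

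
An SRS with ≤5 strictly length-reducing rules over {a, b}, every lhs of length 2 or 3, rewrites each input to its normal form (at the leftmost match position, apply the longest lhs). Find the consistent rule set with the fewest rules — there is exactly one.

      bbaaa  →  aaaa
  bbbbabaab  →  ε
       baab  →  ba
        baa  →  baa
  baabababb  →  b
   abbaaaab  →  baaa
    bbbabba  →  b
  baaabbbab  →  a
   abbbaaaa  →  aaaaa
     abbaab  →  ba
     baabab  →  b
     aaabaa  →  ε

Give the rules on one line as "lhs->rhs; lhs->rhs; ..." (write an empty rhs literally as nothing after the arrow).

ab->; aba->b; bab->ab; bb->a

  | bbaaa => aaaa
  | bbbbabaab => abbabaab => babaab => abaab => bab => ab => ε
  | baab => ba
  | baa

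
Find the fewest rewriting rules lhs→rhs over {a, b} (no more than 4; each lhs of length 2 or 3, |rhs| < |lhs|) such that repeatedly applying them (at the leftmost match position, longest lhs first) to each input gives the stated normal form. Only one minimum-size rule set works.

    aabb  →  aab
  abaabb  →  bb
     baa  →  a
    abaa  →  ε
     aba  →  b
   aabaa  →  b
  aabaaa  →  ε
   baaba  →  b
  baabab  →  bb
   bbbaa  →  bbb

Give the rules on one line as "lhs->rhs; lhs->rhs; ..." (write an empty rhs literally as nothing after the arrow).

aba->b; abb->ab; ba->; bba->bb

  | aabb => aab
  | abaabb => babb => bb
  | baa => a
  | abaa => ba => ε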